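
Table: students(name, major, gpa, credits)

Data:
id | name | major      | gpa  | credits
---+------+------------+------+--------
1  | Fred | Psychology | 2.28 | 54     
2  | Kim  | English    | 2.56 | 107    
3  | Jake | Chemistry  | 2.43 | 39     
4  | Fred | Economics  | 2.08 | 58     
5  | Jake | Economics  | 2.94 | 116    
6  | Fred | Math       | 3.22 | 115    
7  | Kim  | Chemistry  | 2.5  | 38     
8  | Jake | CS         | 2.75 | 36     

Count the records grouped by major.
SELECT major, COUNT(*) as count
FROM students
GROUP BY major

Result:
  CS: 1
  Chemistry: 2
  Economics: 2
  English: 1
  Math: 1
  Psychology: 1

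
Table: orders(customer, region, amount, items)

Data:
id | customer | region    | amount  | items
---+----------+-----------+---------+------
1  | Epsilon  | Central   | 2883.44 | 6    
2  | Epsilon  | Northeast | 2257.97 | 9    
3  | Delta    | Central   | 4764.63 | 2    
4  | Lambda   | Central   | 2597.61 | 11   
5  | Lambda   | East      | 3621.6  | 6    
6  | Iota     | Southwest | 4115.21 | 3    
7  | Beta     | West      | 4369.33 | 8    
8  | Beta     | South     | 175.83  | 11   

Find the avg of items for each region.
SELECT region, AVG(items) as result
FROM orders
GROUP BY region

Result:
  Central: 6.33
  East: 6.00
  Northeast: 9.00
  South: 11.00
  Southwest: 3.00
  West: 8.00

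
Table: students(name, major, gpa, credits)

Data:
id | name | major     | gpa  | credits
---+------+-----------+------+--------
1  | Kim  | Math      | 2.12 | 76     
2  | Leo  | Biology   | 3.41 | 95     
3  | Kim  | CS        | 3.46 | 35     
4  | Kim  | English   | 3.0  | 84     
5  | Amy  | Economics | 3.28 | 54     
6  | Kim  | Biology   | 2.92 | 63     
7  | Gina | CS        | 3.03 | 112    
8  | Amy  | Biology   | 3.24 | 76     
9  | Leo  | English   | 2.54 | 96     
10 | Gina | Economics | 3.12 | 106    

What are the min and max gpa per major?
SELECT major, MIN(gpa), MAX(gpa)
FROM students
GROUP BY major

Result:
  Biology: min=2.92, max=3.41
  CS: min=3.03, max=3.46
  Economics: min=3.12, max=3.28
  English: min=2.54, max=3.00
  Math: min=2.12, max=2.12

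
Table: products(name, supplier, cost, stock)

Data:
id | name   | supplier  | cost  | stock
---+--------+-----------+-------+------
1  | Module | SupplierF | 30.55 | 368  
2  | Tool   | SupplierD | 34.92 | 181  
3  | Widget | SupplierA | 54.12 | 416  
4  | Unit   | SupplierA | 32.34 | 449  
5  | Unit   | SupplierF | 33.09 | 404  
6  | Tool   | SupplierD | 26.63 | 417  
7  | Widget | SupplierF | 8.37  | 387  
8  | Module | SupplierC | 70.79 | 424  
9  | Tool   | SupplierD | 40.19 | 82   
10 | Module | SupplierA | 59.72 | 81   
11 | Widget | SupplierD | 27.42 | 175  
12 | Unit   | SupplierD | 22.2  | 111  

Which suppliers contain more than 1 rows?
SELECT supplier, COUNT(*) as cnt
FROM products
GROUP BY supplier
HAVING COUNT(*) > 1

Result:
  SupplierA: 3
  SupplierD: 5
  SupplierF: 3

Note: HAVING filters groups after aggregation, WHERE filters rows before.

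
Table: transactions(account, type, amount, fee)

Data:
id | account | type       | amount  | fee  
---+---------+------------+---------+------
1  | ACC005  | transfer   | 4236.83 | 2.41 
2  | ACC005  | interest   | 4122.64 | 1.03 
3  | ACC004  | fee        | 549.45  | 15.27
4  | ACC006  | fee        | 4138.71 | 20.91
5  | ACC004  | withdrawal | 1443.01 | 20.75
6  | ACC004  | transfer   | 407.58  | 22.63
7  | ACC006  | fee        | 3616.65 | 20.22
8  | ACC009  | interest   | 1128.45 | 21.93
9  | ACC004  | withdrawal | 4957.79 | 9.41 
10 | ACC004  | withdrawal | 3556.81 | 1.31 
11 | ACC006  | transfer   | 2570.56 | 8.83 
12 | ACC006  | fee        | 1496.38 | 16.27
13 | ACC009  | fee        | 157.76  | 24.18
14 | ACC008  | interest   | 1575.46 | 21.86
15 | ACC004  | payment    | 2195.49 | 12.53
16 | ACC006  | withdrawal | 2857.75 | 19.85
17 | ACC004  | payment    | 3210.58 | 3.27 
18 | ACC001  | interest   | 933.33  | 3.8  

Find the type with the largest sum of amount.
SELECT type, SUM(amount) as val
FROM transactions
GROUP BY type
ORDER BY val DESC
LIMIT 1

Result: withdrawal with sum(amount) = 12815.36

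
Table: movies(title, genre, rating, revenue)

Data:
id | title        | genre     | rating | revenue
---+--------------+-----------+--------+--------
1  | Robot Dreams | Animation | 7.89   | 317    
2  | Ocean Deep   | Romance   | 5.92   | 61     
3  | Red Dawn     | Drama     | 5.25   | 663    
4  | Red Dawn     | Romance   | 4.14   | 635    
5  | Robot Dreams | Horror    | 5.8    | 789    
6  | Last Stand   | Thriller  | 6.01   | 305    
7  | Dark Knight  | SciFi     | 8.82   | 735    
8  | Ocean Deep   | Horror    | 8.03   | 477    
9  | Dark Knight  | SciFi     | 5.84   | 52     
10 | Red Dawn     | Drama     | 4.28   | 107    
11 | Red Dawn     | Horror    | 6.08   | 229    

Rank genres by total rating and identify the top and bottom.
SELECT genre, SUM(rating)
FROM movies
GROUP BY genre
ORDER BY SUM(rating)

All groups:
  Thriller: 6.01
  Animation: 7.89
  Drama: 9.53
  Romance: 10.06
  SciFi: 14.66
  Horror: 19.91

Highest: Horror (19.91)
Lowest: Thriller (6.01)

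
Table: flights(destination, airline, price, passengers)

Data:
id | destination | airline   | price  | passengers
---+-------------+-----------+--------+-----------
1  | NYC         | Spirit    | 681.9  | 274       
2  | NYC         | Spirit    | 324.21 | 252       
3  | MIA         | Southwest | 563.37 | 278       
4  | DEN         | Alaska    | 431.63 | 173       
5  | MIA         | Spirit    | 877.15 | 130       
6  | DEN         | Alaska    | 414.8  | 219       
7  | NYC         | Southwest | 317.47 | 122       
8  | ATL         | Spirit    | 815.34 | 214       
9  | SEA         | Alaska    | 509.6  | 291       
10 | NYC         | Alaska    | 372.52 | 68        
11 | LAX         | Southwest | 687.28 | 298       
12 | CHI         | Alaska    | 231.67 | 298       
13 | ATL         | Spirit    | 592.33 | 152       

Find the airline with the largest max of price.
SELECT airline, MAX(price) as val
FROM flights
GROUP BY airline
ORDER BY val DESC
LIMIT 1

Result: Spirit with max(price) = 877.15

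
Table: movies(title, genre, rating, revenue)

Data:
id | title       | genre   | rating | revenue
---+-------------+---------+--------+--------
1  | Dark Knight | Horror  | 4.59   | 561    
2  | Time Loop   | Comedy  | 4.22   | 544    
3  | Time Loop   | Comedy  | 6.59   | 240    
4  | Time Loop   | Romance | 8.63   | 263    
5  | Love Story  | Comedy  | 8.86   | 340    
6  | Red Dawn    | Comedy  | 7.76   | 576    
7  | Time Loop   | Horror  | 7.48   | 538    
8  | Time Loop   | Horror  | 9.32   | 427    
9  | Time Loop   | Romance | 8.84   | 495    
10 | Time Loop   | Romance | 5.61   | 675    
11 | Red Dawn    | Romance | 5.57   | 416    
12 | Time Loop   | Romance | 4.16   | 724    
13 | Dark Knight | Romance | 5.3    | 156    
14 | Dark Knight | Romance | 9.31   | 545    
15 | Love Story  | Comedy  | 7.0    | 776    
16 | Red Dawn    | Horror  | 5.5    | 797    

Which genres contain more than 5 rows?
SELECT genre, COUNT(*) as cnt
FROM movies
GROUP BY genre
HAVING COUNT(*) > 5

Result:
  Romance: 7

Note: HAVING filters groups after aggregation, WHERE filters rows before.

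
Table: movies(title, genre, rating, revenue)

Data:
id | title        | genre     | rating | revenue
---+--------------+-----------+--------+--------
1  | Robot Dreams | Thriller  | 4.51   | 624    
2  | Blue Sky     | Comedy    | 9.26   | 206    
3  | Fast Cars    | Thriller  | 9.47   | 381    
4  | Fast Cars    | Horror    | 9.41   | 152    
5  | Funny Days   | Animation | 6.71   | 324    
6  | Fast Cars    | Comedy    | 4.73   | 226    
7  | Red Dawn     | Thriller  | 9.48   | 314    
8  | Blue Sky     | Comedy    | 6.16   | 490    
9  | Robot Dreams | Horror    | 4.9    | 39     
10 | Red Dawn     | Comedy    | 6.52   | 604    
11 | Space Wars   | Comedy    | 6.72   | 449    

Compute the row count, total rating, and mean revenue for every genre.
SELECT genre,
       COUNT(*) as cnt,
       SUM(rating) as total_rating,
       AVG(revenue) as avg_revenue
FROM movies
GROUP BY genre

Result:
  Animation: 1 records, 6.71 total rating, 324.00 avg revenue
  Comedy: 5 records, 33.39 total rating, 395.00 avg revenue
  Horror: 2 records, 14.31 total rating, 95.50 avg revenue
  Thriller: 3 records, 23.46 total rating, 439.67 avg revenue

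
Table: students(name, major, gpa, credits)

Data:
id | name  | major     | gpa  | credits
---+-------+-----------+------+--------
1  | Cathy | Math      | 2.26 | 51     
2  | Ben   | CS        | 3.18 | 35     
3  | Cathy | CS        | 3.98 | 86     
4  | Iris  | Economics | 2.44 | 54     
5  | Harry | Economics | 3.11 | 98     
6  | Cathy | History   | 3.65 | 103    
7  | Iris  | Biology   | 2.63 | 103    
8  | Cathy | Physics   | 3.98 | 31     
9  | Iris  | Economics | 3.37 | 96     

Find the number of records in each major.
SELECT major, COUNT(*) as count
FROM students
GROUP BY major

Result:
  Biology: 1
  CS: 2
  Economics: 3
  History: 1
  Math: 1
  Physics: 1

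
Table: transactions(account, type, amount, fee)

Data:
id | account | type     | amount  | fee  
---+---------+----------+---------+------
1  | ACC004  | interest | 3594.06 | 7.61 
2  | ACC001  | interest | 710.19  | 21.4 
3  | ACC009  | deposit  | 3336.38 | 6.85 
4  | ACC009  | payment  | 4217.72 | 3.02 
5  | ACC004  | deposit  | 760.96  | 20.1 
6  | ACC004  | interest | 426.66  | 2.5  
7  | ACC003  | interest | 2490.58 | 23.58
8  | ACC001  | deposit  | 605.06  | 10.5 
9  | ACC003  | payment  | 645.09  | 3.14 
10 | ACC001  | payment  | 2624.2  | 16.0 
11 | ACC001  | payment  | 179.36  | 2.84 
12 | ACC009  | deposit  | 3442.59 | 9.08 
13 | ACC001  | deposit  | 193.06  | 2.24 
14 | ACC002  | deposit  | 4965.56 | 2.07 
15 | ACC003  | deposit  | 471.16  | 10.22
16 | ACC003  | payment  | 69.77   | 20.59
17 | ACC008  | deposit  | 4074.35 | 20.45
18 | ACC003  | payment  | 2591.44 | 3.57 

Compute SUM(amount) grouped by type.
SELECT type, SUM(amount) as result
FROM transactions
GROUP BY type

Result:
  deposit: 17849.12
  interest: 7221.49
  payment: 10327.58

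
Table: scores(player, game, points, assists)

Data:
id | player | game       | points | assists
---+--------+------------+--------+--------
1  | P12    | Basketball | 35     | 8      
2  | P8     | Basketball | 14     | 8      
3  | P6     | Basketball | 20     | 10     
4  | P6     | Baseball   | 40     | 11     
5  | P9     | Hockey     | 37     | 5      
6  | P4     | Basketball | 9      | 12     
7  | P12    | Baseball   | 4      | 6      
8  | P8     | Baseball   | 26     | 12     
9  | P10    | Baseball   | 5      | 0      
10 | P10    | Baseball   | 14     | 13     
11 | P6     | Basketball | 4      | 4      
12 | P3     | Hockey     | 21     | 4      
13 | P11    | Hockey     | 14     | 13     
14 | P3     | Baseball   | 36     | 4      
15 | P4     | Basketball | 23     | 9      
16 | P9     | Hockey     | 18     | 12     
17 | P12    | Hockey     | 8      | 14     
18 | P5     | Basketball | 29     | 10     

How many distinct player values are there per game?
SELECT game, COUNT(DISTINCT player)
FROM scores
GROUP BY game

Result:
  Baseball: 5 distinct
  Basketball: 5 distinct
  Hockey: 4 distinct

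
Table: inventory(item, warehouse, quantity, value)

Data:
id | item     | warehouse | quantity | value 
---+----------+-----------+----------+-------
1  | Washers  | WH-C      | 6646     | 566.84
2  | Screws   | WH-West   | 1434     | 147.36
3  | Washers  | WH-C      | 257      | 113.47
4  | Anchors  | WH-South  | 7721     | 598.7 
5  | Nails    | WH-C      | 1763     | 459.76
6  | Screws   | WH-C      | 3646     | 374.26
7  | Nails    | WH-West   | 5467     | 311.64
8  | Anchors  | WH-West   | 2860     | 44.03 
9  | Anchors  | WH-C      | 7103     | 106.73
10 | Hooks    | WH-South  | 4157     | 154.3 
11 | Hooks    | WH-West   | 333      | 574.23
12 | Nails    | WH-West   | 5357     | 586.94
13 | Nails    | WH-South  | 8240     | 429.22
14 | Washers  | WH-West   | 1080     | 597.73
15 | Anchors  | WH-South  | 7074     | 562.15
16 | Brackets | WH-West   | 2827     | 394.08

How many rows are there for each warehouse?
SELECT warehouse, COUNT(*) as count
FROM inventory
GROUP BY warehouse

Result:
  WH-C: 5
  WH-South: 4
  WH-West: 7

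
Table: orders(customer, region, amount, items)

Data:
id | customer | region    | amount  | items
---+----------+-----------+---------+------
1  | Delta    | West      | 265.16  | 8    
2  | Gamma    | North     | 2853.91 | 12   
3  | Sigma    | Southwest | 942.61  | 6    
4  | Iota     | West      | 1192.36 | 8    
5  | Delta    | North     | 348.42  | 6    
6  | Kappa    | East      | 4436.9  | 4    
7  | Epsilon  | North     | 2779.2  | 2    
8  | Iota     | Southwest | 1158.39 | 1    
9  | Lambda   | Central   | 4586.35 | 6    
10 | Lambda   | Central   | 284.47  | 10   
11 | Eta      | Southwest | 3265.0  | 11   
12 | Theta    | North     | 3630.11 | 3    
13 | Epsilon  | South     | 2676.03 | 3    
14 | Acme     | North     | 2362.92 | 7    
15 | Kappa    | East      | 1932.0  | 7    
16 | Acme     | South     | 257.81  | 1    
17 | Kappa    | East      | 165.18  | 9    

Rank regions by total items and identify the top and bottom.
SELECT region, SUM(items)
FROM orders
GROUP BY region
ORDER BY SUM(items)

All groups:
  South: 4
  Central: 16
  West: 16
  Southwest: 18
  East: 20
  North: 30

Highest: North (30)
Lowest: South (4)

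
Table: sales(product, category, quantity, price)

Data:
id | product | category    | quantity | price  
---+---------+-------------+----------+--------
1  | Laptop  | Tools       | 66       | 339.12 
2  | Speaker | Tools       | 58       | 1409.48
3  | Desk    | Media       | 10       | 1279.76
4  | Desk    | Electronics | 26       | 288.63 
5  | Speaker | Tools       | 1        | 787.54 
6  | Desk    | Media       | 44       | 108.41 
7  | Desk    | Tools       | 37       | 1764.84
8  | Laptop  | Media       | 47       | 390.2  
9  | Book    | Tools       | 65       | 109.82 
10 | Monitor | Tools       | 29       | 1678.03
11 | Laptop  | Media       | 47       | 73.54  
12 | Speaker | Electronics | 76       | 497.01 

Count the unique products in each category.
SELECT category, COUNT(DISTINCT product)
FROM sales
GROUP BY category

Result:
  Electronics: 2 distinct
  Media: 2 distinct
  Tools: 5 distinct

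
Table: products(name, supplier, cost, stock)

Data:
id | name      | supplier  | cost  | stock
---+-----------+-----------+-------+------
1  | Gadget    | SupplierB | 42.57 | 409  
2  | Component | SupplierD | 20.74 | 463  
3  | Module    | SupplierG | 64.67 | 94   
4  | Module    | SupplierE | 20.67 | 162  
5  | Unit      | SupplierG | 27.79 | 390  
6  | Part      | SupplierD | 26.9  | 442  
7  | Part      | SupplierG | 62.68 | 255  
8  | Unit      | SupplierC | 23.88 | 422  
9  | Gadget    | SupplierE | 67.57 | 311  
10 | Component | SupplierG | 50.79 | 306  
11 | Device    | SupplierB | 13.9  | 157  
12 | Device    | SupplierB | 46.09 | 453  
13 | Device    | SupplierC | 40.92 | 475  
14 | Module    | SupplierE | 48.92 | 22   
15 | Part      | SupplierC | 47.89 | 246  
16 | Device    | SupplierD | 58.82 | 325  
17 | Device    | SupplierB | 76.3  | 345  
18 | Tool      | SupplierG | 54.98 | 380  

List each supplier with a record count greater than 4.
SELECT supplier, COUNT(*) as cnt
FROM products
GROUP BY supplier
HAVING COUNT(*) > 4

Result:
  SupplierG: 5

Note: HAVING filters groups after aggregation, WHERE filters rows before.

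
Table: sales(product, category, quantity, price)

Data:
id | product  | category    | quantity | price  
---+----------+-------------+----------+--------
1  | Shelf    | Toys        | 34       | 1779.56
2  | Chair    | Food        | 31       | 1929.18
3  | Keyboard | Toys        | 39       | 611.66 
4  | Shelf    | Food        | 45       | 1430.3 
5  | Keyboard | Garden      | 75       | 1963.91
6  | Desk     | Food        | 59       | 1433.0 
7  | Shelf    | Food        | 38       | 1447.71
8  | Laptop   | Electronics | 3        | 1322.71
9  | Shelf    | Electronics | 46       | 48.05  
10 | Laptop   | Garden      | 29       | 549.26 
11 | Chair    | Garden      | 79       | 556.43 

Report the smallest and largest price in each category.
SELECT category, MIN(price), MAX(price)
FROM sales
GROUP BY category

Result:
  Electronics: min=48.05, max=1322.71
  Food: min=1430.30, max=1929.18
  Garden: min=549.26, max=1963.91
  Toys: min=611.66, max=1779.56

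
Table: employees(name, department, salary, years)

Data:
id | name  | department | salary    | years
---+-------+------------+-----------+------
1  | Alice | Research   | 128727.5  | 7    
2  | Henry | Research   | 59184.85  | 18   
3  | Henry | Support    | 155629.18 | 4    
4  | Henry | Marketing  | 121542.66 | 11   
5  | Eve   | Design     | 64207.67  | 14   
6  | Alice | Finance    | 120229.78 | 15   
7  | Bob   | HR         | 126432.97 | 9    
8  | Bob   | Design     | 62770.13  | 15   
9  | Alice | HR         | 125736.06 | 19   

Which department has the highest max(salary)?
SELECT department, MAX(salary) as val
FROM employees
GROUP BY department
ORDER BY val DESC
LIMIT 1

Result: Support with max(salary) = 155629.18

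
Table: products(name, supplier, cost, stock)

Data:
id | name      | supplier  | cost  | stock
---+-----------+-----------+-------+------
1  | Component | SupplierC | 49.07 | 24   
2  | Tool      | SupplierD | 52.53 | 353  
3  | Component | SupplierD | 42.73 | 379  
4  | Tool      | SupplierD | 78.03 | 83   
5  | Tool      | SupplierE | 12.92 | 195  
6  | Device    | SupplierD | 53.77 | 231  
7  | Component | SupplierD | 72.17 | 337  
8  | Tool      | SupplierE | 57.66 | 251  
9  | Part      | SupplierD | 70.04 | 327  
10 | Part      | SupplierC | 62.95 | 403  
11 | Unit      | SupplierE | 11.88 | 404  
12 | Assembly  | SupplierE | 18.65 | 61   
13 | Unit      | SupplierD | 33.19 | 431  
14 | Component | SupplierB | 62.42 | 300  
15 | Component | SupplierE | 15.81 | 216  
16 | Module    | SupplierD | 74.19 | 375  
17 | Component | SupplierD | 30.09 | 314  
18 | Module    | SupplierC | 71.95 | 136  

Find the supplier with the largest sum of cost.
SELECT supplier, SUM(cost) as val
FROM products
GROUP BY supplier
ORDER BY val DESC
LIMIT 1

Result: SupplierD with sum(cost) = 506.74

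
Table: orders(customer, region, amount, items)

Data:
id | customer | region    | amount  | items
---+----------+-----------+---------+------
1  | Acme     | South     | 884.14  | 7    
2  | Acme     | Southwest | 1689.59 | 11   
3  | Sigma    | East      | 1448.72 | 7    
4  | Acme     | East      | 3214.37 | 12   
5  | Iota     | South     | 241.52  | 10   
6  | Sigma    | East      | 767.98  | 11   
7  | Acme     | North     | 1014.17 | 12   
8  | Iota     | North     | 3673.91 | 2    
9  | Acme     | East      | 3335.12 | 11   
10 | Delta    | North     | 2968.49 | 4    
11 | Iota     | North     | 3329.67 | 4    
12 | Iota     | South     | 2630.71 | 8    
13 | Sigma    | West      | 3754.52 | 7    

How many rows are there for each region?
SELECT region, COUNT(*) as count
FROM orders
GROUP BY region

Result:
  East: 4
  North: 4
  South: 3
  Southwest: 1
  West: 1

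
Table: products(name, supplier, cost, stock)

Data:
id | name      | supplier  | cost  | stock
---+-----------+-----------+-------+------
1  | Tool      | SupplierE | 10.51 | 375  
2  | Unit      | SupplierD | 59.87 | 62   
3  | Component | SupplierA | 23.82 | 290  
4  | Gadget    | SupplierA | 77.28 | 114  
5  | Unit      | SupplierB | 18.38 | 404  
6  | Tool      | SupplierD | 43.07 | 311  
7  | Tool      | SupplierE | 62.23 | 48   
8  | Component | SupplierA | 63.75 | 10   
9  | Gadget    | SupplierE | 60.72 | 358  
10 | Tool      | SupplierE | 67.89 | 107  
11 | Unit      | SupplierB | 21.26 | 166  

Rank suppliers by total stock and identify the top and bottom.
SELECT supplier, SUM(stock)
FROM products
GROUP BY supplier
ORDER BY SUM(stock)

All groups:
  SupplierD: 373
  SupplierA: 414
  SupplierB: 570
  SupplierE: 888

Highest: SupplierE (888)
Lowest: SupplierD (373)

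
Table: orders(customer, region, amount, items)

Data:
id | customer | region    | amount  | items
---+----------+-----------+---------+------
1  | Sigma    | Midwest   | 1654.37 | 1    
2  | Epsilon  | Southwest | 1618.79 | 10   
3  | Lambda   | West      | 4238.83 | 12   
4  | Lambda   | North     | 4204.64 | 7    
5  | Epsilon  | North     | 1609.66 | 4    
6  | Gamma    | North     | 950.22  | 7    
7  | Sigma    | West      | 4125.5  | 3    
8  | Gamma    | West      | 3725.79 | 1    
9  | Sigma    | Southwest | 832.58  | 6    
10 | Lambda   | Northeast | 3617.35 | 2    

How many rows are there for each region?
SELECT region, COUNT(*) as count
FROM orders
GROUP BY region

Result:
  Midwest: 1
  North: 3
  Northeast: 1
  Southwest: 2
  West: 3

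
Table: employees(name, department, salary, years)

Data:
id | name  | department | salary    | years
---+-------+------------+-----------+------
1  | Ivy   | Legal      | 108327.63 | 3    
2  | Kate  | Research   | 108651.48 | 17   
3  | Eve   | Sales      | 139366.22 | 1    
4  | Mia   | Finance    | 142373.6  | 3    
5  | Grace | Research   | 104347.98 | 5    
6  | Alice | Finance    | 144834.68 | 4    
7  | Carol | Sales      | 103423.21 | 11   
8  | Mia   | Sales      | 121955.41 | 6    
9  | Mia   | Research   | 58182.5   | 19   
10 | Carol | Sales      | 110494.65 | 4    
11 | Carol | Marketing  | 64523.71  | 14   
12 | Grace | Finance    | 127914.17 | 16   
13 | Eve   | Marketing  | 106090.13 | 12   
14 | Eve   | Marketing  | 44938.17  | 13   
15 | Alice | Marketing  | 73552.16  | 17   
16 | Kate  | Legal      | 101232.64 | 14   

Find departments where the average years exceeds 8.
SELECT department, AVG(years)
FROM employees
GROUP BY department
HAVING AVG(years) > 8

Result:
  Legal: avg=8.50
  Marketing: avg=14.00
  Research: avg=13.67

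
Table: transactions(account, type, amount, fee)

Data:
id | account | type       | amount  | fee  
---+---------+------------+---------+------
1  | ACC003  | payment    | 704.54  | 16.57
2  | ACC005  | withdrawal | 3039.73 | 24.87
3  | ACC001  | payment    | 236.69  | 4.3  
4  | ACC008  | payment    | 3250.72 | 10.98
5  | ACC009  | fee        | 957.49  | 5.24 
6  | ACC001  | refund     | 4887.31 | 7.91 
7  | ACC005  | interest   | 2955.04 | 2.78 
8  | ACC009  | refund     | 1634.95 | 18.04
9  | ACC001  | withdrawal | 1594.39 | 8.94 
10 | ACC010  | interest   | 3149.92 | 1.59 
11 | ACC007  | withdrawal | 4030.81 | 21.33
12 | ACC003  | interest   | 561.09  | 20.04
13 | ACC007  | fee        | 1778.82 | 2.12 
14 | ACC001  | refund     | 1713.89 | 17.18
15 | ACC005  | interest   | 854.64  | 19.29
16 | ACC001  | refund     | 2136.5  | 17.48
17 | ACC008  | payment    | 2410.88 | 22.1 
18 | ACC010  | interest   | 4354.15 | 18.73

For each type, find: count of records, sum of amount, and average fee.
SELECT type,
       COUNT(*) as cnt,
       SUM(amount) as total_amount,
       AVG(fee) as avg_fee
FROM transactions
GROUP BY type

Result:
  fee: 2 records, 2736.31 total amount, 3.68 avg fee
  interest: 5 records, 11874.84 total amount, 12.49 avg fee
  payment: 4 records, 6602.83 total amount, 13.49 avg fee
  refund: 4 records, 10372.65 total amount, 15.15 avg fee
  withdrawal: 3 records, 8664.93 total amount, 18.38 avg fee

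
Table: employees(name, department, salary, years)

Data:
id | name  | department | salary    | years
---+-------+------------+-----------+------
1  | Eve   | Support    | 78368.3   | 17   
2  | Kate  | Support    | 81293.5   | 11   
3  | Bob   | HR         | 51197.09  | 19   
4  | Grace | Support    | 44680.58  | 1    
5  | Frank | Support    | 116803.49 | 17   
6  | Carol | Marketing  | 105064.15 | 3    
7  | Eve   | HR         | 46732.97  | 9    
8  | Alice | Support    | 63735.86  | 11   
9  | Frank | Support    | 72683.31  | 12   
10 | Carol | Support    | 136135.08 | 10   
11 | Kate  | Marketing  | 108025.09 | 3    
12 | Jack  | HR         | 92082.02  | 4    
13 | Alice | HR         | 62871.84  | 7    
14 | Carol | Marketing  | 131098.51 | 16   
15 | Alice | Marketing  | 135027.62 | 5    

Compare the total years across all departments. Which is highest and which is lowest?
SELECT department, SUM(years)
FROM employees
GROUP BY department
ORDER BY SUM(years)

All groups:
  Marketing: 27
  HR: 39
  Support: 79

Highest: Support (79)
Lowest: Marketing (27)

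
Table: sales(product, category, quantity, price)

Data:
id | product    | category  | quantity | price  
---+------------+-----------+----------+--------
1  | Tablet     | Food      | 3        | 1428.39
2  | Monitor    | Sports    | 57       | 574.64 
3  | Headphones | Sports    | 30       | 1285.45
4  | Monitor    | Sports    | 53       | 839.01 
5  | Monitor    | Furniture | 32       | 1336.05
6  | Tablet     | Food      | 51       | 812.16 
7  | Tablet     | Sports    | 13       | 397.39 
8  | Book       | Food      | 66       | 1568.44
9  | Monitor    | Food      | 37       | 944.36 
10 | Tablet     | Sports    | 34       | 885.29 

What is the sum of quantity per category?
SELECT category, SUM(quantity) as result
FROM sales
GROUP BY category

Result:
  Food: 157
  Furniture: 32
  Sports: 187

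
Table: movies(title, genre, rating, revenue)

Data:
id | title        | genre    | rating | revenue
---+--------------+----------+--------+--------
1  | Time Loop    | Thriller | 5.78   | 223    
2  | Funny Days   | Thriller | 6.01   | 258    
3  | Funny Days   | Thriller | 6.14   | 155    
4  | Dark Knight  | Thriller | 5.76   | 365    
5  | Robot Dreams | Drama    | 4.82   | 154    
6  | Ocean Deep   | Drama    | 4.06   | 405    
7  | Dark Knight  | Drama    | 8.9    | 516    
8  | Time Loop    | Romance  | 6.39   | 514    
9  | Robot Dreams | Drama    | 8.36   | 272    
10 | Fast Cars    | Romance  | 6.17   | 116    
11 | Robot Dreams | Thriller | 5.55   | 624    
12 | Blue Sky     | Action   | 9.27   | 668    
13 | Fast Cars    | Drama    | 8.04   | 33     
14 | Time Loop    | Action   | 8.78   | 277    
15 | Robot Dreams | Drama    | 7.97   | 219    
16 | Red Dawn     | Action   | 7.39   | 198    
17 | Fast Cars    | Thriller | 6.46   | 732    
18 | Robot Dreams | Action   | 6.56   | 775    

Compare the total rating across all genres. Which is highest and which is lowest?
SELECT genre, SUM(rating)
FROM movies
GROUP BY genre
ORDER BY SUM(rating)

All groups:
  Romance: 12.56
  Action: 32.00
  Thriller: 35.70
  Drama: 42.15

Highest: Drama (42.15)
Lowest: Romance (12.56)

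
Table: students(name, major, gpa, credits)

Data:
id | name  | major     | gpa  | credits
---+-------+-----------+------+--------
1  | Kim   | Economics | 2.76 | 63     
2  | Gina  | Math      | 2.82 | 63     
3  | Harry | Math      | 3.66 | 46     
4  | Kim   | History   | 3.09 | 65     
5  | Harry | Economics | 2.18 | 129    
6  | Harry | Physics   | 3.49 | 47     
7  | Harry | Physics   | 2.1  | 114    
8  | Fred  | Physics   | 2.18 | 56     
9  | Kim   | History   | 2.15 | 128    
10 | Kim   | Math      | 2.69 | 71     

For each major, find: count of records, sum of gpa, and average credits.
SELECT major,
       COUNT(*) as cnt,
       SUM(gpa) as total_gpa,
       AVG(credits) as avg_credits
FROM students
GROUP BY major

Result:
  Economics: 2 records, 4.94 total gpa, 96.00 avg credits
  History: 2 records, 5.24 total gpa, 96.50 avg credits
  Math: 3 records, 9.17 total gpa, 60.00 avg credits
  Physics: 3 records, 7.77 total gpa, 72.33 avg credits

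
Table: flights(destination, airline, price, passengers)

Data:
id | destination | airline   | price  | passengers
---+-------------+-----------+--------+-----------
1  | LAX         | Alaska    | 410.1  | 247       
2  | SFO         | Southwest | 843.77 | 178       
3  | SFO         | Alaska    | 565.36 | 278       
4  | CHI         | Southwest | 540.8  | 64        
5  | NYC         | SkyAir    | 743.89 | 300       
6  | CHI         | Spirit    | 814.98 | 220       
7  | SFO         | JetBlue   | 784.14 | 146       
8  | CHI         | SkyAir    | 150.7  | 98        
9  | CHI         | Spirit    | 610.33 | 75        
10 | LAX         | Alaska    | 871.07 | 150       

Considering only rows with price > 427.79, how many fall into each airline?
SELECT airline, COUNT(*)
FROM flights
WHERE price > 427.79
GROUP BY airline

Note: WHERE filters rows before grouping.

Result:
  Alaska: 2
  JetBlue: 1
  SkyAir: 1
  Southwest: 2
  Spirit: 2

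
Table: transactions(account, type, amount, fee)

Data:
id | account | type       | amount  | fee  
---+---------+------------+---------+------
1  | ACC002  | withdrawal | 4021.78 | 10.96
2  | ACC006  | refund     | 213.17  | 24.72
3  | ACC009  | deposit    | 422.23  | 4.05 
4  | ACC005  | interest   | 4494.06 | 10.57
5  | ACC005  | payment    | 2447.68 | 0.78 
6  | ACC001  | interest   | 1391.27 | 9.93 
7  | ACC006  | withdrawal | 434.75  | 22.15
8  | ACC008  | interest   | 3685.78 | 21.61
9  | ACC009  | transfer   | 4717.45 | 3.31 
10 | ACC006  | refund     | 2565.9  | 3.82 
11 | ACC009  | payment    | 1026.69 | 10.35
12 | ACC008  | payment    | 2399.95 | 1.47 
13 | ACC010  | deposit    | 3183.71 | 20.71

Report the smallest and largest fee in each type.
SELECT type, MIN(fee), MAX(fee)
FROM transactions
GROUP BY type

Result:
  deposit: min=4.05, max=20.71
  interest: min=9.93, max=21.61
  payment: min=0.78, max=10.35
  refund: min=3.82, max=24.72
  transfer: min=3.31, max=3.31
  withdrawal: min=10.96, max=22.15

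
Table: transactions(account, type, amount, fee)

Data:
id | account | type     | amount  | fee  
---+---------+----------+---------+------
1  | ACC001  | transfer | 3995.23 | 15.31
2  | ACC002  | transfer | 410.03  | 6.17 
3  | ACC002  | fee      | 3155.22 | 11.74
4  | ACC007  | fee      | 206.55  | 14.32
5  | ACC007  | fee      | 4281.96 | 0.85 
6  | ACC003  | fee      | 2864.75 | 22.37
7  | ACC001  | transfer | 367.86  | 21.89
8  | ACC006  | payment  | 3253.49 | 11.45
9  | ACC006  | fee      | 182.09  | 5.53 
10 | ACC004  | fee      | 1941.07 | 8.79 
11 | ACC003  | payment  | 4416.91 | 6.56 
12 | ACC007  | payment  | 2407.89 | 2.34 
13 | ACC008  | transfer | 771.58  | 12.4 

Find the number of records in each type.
SELECT type, COUNT(*) as count
FROM transactions
GROUP BY type

Result:
  fee: 6
  payment: 3
  transfer: 4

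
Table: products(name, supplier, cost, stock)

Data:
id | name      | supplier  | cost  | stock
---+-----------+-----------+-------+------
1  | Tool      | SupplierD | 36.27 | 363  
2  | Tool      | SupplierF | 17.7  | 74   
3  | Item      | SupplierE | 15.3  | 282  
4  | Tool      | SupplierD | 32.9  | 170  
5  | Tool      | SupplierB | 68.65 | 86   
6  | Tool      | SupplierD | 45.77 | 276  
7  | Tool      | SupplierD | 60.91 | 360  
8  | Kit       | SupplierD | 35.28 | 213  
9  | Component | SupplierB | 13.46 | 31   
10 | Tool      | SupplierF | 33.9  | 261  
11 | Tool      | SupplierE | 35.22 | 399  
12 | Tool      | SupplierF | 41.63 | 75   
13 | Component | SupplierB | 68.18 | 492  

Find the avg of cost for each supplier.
SELECT supplier, AVG(cost) as result
FROM products
GROUP BY supplier

Result:
  SupplierB: 50.10
  SupplierD: 42.23
  SupplierE: 25.26
  SupplierF: 31.08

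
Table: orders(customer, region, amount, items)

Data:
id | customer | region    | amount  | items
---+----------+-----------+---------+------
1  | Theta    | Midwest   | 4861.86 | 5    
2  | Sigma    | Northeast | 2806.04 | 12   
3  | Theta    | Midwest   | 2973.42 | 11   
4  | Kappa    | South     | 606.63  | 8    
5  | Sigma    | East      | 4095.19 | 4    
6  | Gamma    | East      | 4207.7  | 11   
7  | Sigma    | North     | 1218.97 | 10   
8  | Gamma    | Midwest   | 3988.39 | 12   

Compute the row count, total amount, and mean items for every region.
SELECT region,
       COUNT(*) as cnt,
       SUM(amount) as total_amount,
       AVG(items) as avg_items
FROM orders
GROUP BY region

Result:
  East: 2 records, 8302.89 total amount, 7.50 avg items
  Midwest: 3 records, 11823.67 total amount, 9.33 avg items
  North: 1 records, 1218.97 total amount, 10.00 avg items
  Northeast: 1 records, 2806.04 total amount, 12.00 avg items
  South: 1 records, 606.63 total amount, 8.00 avg items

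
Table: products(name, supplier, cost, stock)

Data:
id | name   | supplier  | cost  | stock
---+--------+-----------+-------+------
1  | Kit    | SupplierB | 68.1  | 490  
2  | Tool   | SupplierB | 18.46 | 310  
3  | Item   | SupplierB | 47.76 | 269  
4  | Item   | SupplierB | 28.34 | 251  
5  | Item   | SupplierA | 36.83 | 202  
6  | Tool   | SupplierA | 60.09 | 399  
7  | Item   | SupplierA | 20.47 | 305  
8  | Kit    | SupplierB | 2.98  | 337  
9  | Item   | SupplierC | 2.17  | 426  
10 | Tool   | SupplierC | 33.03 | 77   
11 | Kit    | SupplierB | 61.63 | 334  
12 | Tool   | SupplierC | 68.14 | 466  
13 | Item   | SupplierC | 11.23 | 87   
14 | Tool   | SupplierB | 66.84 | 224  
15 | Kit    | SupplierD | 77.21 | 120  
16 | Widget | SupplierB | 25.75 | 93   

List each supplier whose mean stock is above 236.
SELECT supplier, AVG(stock)
FROM products
GROUP BY supplier
HAVING AVG(stock) > 236

Result:
  SupplierA: avg=302.00
  SupplierB: avg=288.50
  SupplierC: avg=264.00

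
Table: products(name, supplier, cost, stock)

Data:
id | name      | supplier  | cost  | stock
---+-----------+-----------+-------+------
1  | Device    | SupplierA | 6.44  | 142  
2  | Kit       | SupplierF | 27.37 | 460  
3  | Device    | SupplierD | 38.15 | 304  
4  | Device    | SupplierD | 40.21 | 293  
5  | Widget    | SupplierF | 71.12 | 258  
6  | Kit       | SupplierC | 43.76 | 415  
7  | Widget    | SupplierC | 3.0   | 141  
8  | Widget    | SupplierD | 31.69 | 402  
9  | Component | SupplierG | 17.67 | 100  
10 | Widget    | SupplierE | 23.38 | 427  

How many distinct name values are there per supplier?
SELECT supplier, COUNT(DISTINCT name)
FROM products
GROUP BY supplier

Result:
  SupplierA: 1 distinct
  SupplierC: 2 distinct
  SupplierD: 2 distinct
  SupplierE: 1 distinct
  SupplierF: 2 distinct
  SupplierG: 1 distinct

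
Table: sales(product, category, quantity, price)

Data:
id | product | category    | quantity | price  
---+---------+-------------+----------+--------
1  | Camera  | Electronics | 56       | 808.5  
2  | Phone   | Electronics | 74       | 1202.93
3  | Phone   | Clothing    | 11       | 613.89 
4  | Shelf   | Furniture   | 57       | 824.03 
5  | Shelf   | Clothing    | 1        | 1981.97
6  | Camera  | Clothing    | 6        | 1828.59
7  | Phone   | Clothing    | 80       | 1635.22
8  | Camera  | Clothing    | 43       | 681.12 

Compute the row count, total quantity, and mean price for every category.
SELECT category,
       COUNT(*) as cnt,
       SUM(quantity) as total_quantity,
       AVG(price) as avg_price
FROM sales
GROUP BY category

Result:
  Clothing: 5 records, 141 total quantity, 1348.16 avg price
  Electronics: 2 records, 130 total quantity, 1005.72 avg price
  Furniture: 1 records, 57 total quantity, 824.03 avg price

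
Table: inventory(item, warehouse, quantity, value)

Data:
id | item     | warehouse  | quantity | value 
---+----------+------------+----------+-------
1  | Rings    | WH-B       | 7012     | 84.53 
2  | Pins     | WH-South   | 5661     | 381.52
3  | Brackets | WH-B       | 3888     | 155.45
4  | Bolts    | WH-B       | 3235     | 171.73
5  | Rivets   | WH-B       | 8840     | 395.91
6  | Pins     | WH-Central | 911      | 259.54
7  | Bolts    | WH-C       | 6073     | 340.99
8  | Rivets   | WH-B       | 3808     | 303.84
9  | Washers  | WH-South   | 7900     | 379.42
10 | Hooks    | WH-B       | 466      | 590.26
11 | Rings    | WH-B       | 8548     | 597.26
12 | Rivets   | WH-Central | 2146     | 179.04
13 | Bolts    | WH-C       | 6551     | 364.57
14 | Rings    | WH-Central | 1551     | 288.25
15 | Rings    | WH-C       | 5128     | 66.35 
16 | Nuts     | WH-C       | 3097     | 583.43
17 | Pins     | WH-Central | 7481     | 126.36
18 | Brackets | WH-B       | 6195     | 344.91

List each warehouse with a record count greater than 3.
SELECT warehouse, COUNT(*) as cnt
FROM inventory
GROUP BY warehouse
HAVING COUNT(*) > 3

Result:
  WH-B: 8
  WH-C: 4
  WH-Central: 4

Note: HAVING filters groups after aggregation, WHERE filters rows before.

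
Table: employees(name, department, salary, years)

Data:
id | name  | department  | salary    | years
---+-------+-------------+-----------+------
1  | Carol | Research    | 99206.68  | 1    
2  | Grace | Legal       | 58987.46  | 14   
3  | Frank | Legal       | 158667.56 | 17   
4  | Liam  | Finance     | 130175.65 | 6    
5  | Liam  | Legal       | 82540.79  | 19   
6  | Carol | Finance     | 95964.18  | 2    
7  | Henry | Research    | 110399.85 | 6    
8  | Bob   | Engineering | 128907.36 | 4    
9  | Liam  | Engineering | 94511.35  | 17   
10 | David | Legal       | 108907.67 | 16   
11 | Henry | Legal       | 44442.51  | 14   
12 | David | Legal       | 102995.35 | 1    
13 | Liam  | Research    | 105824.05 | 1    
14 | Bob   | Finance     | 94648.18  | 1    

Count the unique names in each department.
SELECT department, COUNT(DISTINCT name)
FROM employees
GROUP BY department

Result:
  Engineering: 2 distinct
  Finance: 3 distinct
  Legal: 5 distinct
  Research: 3 distinct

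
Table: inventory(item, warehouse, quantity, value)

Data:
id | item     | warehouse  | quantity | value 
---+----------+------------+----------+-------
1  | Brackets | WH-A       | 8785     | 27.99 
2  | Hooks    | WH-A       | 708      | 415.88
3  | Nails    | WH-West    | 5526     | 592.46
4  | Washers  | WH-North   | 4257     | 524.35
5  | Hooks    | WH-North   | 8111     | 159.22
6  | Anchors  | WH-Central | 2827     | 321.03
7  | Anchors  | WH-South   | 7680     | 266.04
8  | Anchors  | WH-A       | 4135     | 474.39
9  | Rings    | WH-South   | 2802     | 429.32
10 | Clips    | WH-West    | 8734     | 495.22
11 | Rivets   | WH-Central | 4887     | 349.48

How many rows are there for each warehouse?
SELECT warehouse, COUNT(*) as count
FROM inventory
GROUP BY warehouse

Result:
  WH-A: 3
  WH-Central: 2
  WH-North: 2
  WH-South: 2
  WH-West: 2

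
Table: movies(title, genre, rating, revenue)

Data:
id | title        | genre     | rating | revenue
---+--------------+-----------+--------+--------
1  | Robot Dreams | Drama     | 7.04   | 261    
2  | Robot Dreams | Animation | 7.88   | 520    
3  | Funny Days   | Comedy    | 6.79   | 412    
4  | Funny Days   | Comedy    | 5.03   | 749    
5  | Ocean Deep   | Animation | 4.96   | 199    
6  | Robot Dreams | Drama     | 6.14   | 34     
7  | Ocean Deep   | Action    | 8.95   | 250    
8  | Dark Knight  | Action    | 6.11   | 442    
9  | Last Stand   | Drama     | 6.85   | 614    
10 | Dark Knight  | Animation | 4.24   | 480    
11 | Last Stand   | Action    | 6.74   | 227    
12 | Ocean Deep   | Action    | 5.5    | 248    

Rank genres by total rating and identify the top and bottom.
SELECT genre, SUM(rating)
FROM movies
GROUP BY genre
ORDER BY SUM(rating)

All groups:
  Comedy: 11.82
  Animation: 17.08
  Drama: 20.03
  Action: 27.30

Highest: Action (27.30)
Lowest: Comedy (11.82)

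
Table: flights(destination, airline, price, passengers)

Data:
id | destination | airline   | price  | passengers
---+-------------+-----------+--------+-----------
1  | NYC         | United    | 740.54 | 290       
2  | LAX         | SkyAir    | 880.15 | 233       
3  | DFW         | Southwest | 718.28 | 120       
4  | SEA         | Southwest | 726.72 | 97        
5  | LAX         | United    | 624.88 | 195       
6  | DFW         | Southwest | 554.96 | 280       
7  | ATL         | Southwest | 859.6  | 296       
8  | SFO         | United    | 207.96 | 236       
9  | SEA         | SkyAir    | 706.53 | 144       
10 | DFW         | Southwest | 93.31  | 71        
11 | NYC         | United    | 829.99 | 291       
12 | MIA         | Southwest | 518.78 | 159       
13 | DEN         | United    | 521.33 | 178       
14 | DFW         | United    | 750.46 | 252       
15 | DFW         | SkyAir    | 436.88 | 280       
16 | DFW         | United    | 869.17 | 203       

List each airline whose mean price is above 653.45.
SELECT airline, AVG(price)
FROM flights
GROUP BY airline
HAVING AVG(price) > 653.45

Result:
  SkyAir: avg=674.52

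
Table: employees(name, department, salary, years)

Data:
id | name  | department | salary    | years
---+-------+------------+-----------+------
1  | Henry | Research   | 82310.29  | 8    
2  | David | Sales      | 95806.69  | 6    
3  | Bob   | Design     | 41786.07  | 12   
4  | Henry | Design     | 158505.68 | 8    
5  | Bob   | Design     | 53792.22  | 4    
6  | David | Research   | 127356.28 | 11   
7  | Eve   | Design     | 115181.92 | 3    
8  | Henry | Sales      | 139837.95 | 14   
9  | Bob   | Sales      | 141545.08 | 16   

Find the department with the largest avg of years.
SELECT department, AVG(years) as val
FROM employees
GROUP BY department
ORDER BY val DESC
LIMIT 1

Result: Sales with avg(years) = 12.00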